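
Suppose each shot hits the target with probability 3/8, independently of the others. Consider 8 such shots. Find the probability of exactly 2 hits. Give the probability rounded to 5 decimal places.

0.23469

X ~ Binomial(n=8, p=0.375).
P(X=2) = C(8,2) · p^2 · (1−p)^6
= 28 · 0.14062 · 0.059605 = 0.2346933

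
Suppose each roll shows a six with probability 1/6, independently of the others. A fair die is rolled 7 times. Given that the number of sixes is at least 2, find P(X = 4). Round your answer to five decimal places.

X ~ Binomial(7, 0.166667). Want P(X=4 | X≥2) = P(X=4) / P(X≥2).
P(X=4) = C(7,4)·0.166667^4·0.833333^3 = 0.0156286
P(X≥2) = 1 − 0.2790816 − 0.3907143 = 0.3302040
Ratio = 0.0156286 / 0.3302040 = 0.0473300

0.04733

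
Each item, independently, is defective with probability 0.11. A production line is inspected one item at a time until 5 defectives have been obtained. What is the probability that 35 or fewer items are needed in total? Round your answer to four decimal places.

0.3399

Finishing within 35 items ⇔ at least 5 successes in the first 35. With X ~ Binomial(35, 0.11), P(Y ≤ 35) = 1 − P(X ≤ 4).
  k=0: C(35,0)·0.11^0·0.89^35 = 0.016930
  k=1: C(35,1)·0.11^1·0.89^34 = 0.073235
  k=2: C(35,2)·0.11^2·0.89^33 = 0.153877
  k=3: C(35,3)·0.11^3·0.89^32 = 0.209203
  k=4: C(35,4)·0.11^4·0.89^31 = 0.206852
1 − 0.660097 = 0.339903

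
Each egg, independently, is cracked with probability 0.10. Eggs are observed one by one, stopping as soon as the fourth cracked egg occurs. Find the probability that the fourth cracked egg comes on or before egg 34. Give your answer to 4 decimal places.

Finishing within 34 eggs ⇔ at least 4 successes in the first 34. With X ~ Binomial(34, 0.10), P(Y ≤ 34) = 1 − P(X ≤ 3).
  k=0: C(34,0)·0.10^0·0.90^34 = 0.027813
  k=1: C(34,1)·0.10^1·0.90^33 = 0.105071
  k=2: C(34,2)·0.10^2·0.90^32 = 0.192630
  k=3: C(34,3)·0.10^3·0.90^31 = 0.228302
1 − 0.553815 = 0.446185

0.4462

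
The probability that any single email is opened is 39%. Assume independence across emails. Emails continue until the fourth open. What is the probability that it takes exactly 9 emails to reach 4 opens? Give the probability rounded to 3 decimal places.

Y = trial on which the fourth success occurs; negative binomial, r=4, p=0.39.
P(Y=9) = C(8,3) · p^4 · (1−p)^5
= 56 · 0.023134 · 0.08446 = 0.10942

0.109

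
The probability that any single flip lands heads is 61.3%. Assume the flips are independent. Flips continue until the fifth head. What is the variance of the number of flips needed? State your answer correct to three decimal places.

5.149

Y = total flips until the fifth success; negative binomial with r=5, p=0.613.
Var(Y) = r(1−p)/p² = 5·0.387 / 0.613² = 5.14944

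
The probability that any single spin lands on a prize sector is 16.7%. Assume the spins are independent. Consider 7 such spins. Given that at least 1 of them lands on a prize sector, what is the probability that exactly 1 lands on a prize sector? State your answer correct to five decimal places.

X ~ Binomial(7, 0.167). Want P(X=1 | X≥1) = P(X=1) / P(X≥1).
P(X=1) = C(7,1)·0.167^1·0.833^6 = 0.3905571
P(X≥1) = 1 − 0.2783012 = 0.7216988
Ratio = 0.3905571 / 0.7216988 = 0.5411635

0.54116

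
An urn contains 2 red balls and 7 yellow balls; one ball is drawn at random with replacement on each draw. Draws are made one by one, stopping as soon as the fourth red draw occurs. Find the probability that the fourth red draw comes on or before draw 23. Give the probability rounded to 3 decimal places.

0.785

Finishing within 23 draws ⇔ at least 4 successes in the first 23. With X ~ Binomial(23, 0.222222), P(Y ≤ 23) = 1 − P(X ≤ 3).
  k=0: C(23,0)·0.222222^0·0.777778^23 = 0.00309
  k=1: C(23,1)·0.222222^1·0.777778^22 = 0.02029
  k=2: C(23,2)·0.222222^2·0.777778^21 = 0.06378
  k=3: C(23,3)·0.222222^3·0.777778^20 = 0.12755
1 − 0.21471 = 0.78529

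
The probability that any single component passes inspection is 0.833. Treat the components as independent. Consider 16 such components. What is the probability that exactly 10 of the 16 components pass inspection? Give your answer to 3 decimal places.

0.028

X ~ Binomial(n=16, p=0.833).
P(X=10) = C(16,10) · p^10 · (1−p)^6
= 8008 · 0.16086 · 2.1692e-05 = 0.02794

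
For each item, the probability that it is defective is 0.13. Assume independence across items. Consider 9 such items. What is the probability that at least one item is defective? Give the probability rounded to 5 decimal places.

P(at least one) = 1 − P(none) = 1 − (1 − 0.13)^9
= 1 − 0.2855442 = 0.7144558

0.71446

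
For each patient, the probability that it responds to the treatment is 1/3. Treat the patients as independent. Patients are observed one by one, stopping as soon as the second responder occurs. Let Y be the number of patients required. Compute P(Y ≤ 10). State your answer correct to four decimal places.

Finishing within 10 patients ⇔ at least 2 successes in the first 10. With X ~ Binomial(10, 0.333333), P(Y ≤ 10) = 1 − P(X ≤ 1).
  k=0: C(10,0)·0.333333^0·0.666667^10 = 0.017342
  k=1: C(10,1)·0.333333^1·0.666667^9 = 0.086708
1 − 0.104049 = 0.895951

0.8960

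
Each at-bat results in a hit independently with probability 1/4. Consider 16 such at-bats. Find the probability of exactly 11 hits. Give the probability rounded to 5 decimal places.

0.00025

X ~ Binomial(n=16, p=0.25).
P(X=11) = C(16,11) · p^11 · (1−p)^5
= 4368 · 2.3842e-07 · 0.2373 = 0.0002471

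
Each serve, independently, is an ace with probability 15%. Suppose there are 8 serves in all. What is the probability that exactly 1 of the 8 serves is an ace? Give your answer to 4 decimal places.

X ~ Binomial(n=8, p=0.15).
P(X=1) = C(8,1) · p^1 · (1−p)^7
= 8 · 0.15 · 0.32058 = 0.384693

0.3847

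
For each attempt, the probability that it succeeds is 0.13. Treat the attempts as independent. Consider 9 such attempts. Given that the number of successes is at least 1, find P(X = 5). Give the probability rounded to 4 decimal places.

0.0038

X ~ Binomial(9, 0.13). Want P(X=5 | X≥1) = P(X=5) / P(X≥1).
P(X=5) = C(9,5)·0.13^5·0.87^4 = 0.002680
P(X≥1) = 1 − 0.285544 = 0.714456
Ratio = 0.002680 / 0.714456 = 0.003751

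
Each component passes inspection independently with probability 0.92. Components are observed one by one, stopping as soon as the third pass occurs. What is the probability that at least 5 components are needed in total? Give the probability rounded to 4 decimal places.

0.0344

Needing more than 4 components ⇔ fewer than 3 successes in the first 4. With X ~ Binomial(4, 0.92), P(Y > 4) = P(X ≤ 2).
  k=0: C(4,0)·0.92^0·0.08^4 = 0.000041
  k=1: C(4,1)·0.92^1·0.08^3 = 0.001884
  k=2: C(4,2)·0.92^2·0.08^2 = 0.032502
P(X ≤ 2) = 0.034427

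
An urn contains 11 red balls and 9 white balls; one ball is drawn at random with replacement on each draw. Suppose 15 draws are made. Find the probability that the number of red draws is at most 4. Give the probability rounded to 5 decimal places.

0.02547

X ~ Binomial(15, 0.55); P(X ≤ 4) = Σ C(15,k) p^k (1−p)^(15−k) over k:
  k=0: C(15,0)·0.55^0·0.45^15 = 0.0000063
  k=1: C(15,1)·0.55^1·0.45^14 = 0.0001152
  k=2: C(15,2)·0.55^2·0.45^13 = 0.0009855
  k=3: C(15,3)·0.55^3·0.45^12 = 0.0052197
  k=4: C(15,4)·0.55^4·0.45^11 = 0.0191391
Total = 0.0254659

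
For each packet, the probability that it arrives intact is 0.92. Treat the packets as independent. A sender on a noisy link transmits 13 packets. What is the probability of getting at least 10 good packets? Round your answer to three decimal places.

0.984

X ~ Binomial(13, 0.92); P(X ≥ 10) = Σ C(13,k) p^k (1−p)^(13−k) over k:
  k=10: C(13,10)·0.92^10·0.08^3 = 0.06361
  k=11: C(13,11)·0.92^11·0.08^2 = 0.19950
  k=12: C(13,12)·0.92^12·0.08^1 = 0.38237
  k=13: C(13,13)·0.92^13·0.08^0 = 0.33825
Total = 0.98373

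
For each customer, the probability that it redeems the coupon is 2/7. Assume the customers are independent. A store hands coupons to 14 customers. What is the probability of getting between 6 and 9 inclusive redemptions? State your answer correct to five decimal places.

0.18373

X ~ Binomial(14, 0.285714); P(6 ≤ X ≤ 9) = Σ C(14,k) p^k (1−p)^(14−k) over k:
  k=6: C(14,6)·0.285714^6·0.714286^8 = 0.1106937
  k=7: C(14,7)·0.285714^7·0.714286^7 = 0.0506028
  k=8: C(14,8)·0.285714^8·0.714286^6 = 0.0177110
  k=9: C(14,9)·0.285714^9·0.714286^5 = 0.0047229
Total = 0.1837304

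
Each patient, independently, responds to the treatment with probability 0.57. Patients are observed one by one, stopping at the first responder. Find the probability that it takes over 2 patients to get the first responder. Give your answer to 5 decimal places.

0.18490

Y = number of patients to the first success; geometric, p = 0.57.
P(Y > 2) = P(first 2 all fail) = (1−p)^2 = 0.1849000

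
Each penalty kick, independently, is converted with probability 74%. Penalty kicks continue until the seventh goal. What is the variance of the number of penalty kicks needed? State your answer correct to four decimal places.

3.3236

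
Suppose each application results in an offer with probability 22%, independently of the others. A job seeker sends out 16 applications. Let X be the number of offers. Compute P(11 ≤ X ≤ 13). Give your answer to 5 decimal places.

X ~ Binomial(16, 0.22); P(11 ≤ X ≤ 13) = Σ C(16,k) p^k (1−p)^(16−k) over k:
  k=11: C(16,11)·0.22^11·0.78^5 = 0.0000737
  k=12: C(16,12)·0.22^12·0.78^4 = 0.0000087
  k=13: C(16,13)·0.22^13·0.78^3 = 0.0000008
Total = 0.0000831

0.00008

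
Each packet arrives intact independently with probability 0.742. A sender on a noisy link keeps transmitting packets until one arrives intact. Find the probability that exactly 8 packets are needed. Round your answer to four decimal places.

Geometric (trials to first success), p = 0.742.
P(Y = 8) = (1−p)^7 · p = 7.6092e-05 · 0.742 = 0.000056

0.0001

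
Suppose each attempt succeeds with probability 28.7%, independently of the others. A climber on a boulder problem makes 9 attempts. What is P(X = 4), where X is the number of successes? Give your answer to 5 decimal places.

0.15752

X ~ Binomial(n=9, p=0.287).
P(X=4) = C(9,4) · p^4 · (1−p)^5
= 126 · 0.0067847 · 0.18427 = 0.1575237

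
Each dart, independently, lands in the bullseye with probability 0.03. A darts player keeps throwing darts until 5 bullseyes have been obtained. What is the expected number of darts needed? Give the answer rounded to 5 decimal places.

Y = total darts until the fifth success; negative binomial with r=5, p=0.03.
E[Y] = r / p = 5 / 0.03 = 166.6666667

166.66667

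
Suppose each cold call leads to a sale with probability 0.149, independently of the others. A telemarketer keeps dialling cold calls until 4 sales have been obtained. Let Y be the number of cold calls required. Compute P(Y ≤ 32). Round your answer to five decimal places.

0.72275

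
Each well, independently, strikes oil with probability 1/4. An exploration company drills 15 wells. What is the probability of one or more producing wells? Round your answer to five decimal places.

P(at least one) = 1 − P(none) = 1 − (1 − 0.25)^15
= 1 − 0.0133635 = 0.9866365

0.98664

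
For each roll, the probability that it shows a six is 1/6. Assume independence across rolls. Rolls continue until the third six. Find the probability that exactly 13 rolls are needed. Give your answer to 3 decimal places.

Y = trial on which the third success occurs; negative binomial, r=3, p=0.166667.
P(Y=13) = C(12,2) · p^3 · (1−p)^10
= 66 · 0.0046296 · 0.16151 = 0.04935

0.049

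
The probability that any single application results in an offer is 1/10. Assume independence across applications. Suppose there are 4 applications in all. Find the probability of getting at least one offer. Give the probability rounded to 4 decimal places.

0.3439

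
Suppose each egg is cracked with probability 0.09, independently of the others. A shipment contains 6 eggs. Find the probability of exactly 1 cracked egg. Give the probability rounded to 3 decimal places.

0.337

X ~ Binomial(n=6, p=0.09).
P(X=1) = C(6,1) · p^1 · (1−p)^5
= 6 · 0.09 · 0.62403 = 0.33698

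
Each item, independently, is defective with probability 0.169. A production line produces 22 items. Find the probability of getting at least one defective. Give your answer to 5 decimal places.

P(at least one) = 1 − P(none) = 1 − (1 − 0.169)^22
= 1 − 0.0170303 = 0.9829697

0.98297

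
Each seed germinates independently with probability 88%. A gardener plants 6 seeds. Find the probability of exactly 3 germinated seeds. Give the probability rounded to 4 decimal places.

X ~ Binomial(n=6, p=0.88).
P(X=3) = C(6,3) · p^3 · (1−p)^3
= 20 · 0.68147 · 0.001728 = 0.023552

0.0236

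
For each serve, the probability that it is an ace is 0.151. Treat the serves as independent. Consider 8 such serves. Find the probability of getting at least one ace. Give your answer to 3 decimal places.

P(at least one) = 1 − P(none) = 1 − (1 − 0.151)^8
= 1 − 0.26994 = 0.73006

0.730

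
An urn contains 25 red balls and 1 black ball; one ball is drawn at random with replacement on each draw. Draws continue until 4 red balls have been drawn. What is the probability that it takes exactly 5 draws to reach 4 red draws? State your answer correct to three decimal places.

0.132

Y = trial on which the fourth success occurs; negative binomial, r=4, p=0.961538.
P(Y=5) = C(4,3) · p^4 · (1−p)^1
= 4 · 0.8548 · 0.038462 = 0.13151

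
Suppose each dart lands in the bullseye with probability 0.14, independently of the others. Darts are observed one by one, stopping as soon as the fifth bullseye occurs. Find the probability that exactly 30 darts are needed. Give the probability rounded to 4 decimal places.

0.0294

Y = trial on which the fifth success occurs; negative binomial, r=5, p=0.14.
P(Y=30) = C(29,4) · p^5 · (1−p)^25
= 23751 · 5.3782e-05 · 0.023039 = 0.029430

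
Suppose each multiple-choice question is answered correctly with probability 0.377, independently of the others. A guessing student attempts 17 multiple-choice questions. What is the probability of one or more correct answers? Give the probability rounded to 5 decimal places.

0.99968

P(at least one) = 1 − P(none) = 1 − (1 − 0.377)^17
= 1 − 0.0003208 = 0.9996792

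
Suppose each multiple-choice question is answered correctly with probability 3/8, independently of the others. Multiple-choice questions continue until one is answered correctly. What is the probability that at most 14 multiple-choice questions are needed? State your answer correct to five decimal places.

0.99861

Y = number of multiple-choice questions to the first success; geometric, p = 0.375.
P(Y ≤ 14) = 1 − (1−p)^14 = 1 − 0.0013878 = 0.9986122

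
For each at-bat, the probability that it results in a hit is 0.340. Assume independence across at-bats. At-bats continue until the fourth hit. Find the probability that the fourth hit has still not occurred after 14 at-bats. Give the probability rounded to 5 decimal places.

0.24439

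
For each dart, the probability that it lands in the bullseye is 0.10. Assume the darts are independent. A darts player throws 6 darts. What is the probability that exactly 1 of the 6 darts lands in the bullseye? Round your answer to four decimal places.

X ~ Binomial(n=6, p=0.10).
P(X=1) = C(6,1) · p^1 · (1−p)^5
= 6 · 0.1 · 0.59049 = 0.354294

0.3543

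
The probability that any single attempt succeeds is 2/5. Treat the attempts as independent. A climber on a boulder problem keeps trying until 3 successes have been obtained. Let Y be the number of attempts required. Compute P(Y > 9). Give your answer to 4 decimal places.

0.2318

Needing more than 9 attempts ⇔ fewer than 3 successes in the first 9. With X ~ Binomial(9, 0.40), P(Y > 9) = P(X ≤ 2).
  k=0: C(9,0)·0.40^0·0.60^9 = 0.010078
  k=1: C(9,1)·0.40^1·0.60^8 = 0.060466
  k=2: C(9,2)·0.40^2·0.60^7 = 0.161243
P(X ≤ 2) = 0.231787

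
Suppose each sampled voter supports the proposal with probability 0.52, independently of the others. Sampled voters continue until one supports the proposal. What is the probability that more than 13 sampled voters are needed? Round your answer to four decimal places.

Y = number of sampled voters to the first success; geometric, p = 0.52.
P(Y > 13) = P(first 13 all fail) = (1−p)^13 = 0.000072

0.0001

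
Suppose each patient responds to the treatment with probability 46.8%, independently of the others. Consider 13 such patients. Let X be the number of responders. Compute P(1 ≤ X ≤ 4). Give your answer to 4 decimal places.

0.1900

X ~ Binomial(13, 0.468); P(1 ≤ X ≤ 4) = Σ C(13,k) p^k (1−p)^(13−k) over k:
  k=1: C(13,1)·0.468^1·0.532^12 = 0.003127
  k=2: C(13,2)·0.468^2·0.532^11 = 0.016505
  k=3: C(13,3)·0.468^3·0.532^10 = 0.053238
  k=4: C(13,4)·0.468^4·0.532^9 = 0.117083
Total = 0.189953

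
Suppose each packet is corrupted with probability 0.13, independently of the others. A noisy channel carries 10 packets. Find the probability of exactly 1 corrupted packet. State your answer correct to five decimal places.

0.37121

X ~ Binomial(n=10, p=0.13).
P(X=1) = C(10,1) · p^1 · (1−p)^9
= 10 · 0.13 · 0.28554 = 0.3712074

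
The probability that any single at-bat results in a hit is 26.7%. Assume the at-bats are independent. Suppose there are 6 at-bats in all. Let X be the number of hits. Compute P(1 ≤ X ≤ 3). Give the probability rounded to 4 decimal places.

0.7976

X ~ Binomial(6, 0.267); P(1 ≤ X ≤ 3) = Σ C(6,k) p^k (1−p)^(6−k) over k:
  k=1: C(6,1)·0.267^1·0.733^5 = 0.338986
  k=2: C(6,2)·0.267^2·0.733^4 = 0.308695
  k=3: C(6,3)·0.267^3·0.733^3 = 0.149926
Total = 0.797607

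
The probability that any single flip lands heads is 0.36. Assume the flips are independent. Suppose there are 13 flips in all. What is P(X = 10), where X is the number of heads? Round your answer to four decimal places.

0.0027

X ~ Binomial(n=13, p=0.36).
P(X=10) = C(13,10) · p^10 · (1−p)^3
= 286 · 3.6562e-05 · 0.26214 = 0.002741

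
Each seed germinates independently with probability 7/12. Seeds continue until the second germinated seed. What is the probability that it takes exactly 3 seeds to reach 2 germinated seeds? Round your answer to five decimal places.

Y = trial on which the second success occurs; negative binomial, r=2, p=0.583333.
P(Y=3) = C(2,1) · p^2 · (1−p)^1
= 2 · 0.34028 · 0.41667 = 0.2835648

0.28356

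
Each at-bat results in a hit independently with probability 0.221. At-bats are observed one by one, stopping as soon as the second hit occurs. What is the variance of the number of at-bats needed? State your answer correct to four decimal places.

31.8994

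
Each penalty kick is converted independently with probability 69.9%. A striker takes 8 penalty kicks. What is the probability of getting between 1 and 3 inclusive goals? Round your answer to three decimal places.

0.059

X ~ Binomial(8, 0.699); P(1 ≤ X ≤ 3) = Σ C(8,k) p^k (1−p)^(8−k) over k:
  k=1: C(8,1)·0.699^1·0.301^7 = 0.00125
  k=2: C(8,2)·0.699^2·0.301^6 = 0.01017
  k=3: C(8,3)·0.699^3·0.301^5 = 0.04726
Total = 0.05868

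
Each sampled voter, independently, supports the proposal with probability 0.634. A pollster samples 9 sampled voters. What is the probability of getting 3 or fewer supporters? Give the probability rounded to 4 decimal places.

X ~ Binomial(9, 0.634); P(X ≤ 3) = Σ C(9,k) p^k (1−p)^(9−k) over k:
  k=0: C(9,0)·0.634^0·0.366^9 = 0.000118
  k=1: C(9,1)·0.634^1·0.366^8 = 0.001837
  k=2: C(9,2)·0.634^2·0.366^7 = 0.012731
  k=3: C(9,3)·0.634^3·0.366^6 = 0.051456
Total = 0.066141

0.0661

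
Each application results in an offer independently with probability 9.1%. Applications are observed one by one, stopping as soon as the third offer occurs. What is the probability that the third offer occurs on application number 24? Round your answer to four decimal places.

0.0257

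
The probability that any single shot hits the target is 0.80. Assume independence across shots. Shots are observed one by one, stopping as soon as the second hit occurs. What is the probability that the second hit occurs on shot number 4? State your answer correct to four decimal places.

Y = trial on which the second success occurs; negative binomial, r=2, p=0.80.
P(Y=4) = C(3,1) · p^2 · (1−p)^2
= 3 · 0.64 · 0.04 = 0.076800

0.0768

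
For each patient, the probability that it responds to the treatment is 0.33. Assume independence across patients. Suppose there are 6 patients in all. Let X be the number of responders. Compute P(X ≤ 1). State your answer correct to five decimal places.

0.35778

X ~ Binomial(6, 0.33); P(X ≤ 1) = Σ C(6,k) p^k (1−p)^(6−k) over k:
  k=0: C(6,0)·0.33^0·0.67^6 = 0.0904584
  k=1: C(6,1)·0.33^1·0.67^5 = 0.2673248
Total = 0.3577832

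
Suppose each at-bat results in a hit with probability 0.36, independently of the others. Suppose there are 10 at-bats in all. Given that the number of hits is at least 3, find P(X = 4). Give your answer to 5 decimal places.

X ~ Binomial(10, 0.36). Want P(X=4 | X≥3) = P(X=4) / P(X≥3).
P(X=4) = C(10,4)·0.36^4·0.64^6 = 0.2423869
P(X≥3) = 1 − 0.0115292 − 0.0648518 − 0.1641562 = 0.7594627
Ratio = 0.2423869 / 0.7594627 = 0.3191557

0.31916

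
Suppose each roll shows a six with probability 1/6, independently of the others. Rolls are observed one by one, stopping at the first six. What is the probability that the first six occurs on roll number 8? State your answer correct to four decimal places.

Geometric (trials to first success), p = 0.166667.
P(Y = 8) = (1−p)^7 · p = 0.27908 · 0.166667 = 0.046514

0.0465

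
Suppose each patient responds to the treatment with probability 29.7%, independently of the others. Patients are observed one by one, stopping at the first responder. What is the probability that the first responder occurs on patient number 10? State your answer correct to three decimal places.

0.012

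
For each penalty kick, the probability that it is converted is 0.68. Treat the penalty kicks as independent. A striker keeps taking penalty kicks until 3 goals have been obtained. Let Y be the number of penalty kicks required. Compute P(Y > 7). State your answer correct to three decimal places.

0.038

Needing more than 7 penalty kicks ⇔ fewer than 3 successes in the first 7. With X ~ Binomial(7, 0.68), P(Y > 7) = P(X ≤ 2).
  k=0: C(7,0)·0.68^0·0.32^7 = 0.00034
  k=1: C(7,1)·0.68^1·0.32^6 = 0.00511
  k=2: C(7,2)·0.68^2·0.32^5 = 0.03258
P(X ≤ 2) = 0.03804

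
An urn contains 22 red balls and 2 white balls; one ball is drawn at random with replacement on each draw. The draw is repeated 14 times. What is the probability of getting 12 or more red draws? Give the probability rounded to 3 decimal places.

X ~ Binomial(14, 0.916667); P(X ≥ 12) = Σ C(14,k) p^k (1−p)^(14−k) over k:
  k=12: C(14,12)·0.916667^12·0.083333^2 = 0.22244
  k=13: C(14,13)·0.916667^13·0.083333^1 = 0.37644
  k=14: C(14,14)·0.916667^14·0.083333^0 = 0.29577
Total = 0.89466

0.895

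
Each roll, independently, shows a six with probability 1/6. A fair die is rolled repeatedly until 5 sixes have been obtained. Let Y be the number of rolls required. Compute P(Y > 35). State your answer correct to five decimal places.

Needing more than 35 rolls ⇔ fewer than 5 successes in the first 35. With X ~ Binomial(35, 0.166667), P(Y > 35) = P(X ≤ 4).
  k=0: C(35,0)·0.166667^0·0.833333^35 = 0.0016930
  k=1: C(35,1)·0.166667^1·0.833333^34 = 0.0118510
  k=2: C(35,2)·0.166667^2·0.833333^33 = 0.0402933
  k=3: C(35,3)·0.166667^3·0.833333^32 = 0.0886454
  k=4: C(35,4)·0.166667^4·0.833333^31 = 0.1418326
P(X ≤ 4) = 0.2843153

0.28432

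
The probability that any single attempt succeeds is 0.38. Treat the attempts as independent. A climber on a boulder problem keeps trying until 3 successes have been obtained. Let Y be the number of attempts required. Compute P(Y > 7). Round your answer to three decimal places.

Needing more than 7 attempts ⇔ fewer than 3 successes in the first 7. With X ~ Binomial(7, 0.38), P(Y > 7) = P(X ≤ 2).
  k=0: C(7,0)·0.38^0·0.62^7 = 0.03522
  k=1: C(7,1)·0.38^1·0.62^6 = 0.15109
  k=2: C(7,2)·0.38^2·0.62^5 = 0.27781
P(X ≤ 2) = 0.46411

0.464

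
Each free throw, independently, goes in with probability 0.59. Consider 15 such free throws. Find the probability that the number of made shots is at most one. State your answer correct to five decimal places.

X ~ Binomial(15, 0.59); P(X ≤ 1) = Σ C(15,k) p^k (1−p)^(15−k) over k:
  k=0: C(15,0)·0.59^0·0.41^15 = 0.0000016
  k=1: C(15,1)·0.59^1·0.41^14 = 0.0000336
Total = 0.0000351

0.00004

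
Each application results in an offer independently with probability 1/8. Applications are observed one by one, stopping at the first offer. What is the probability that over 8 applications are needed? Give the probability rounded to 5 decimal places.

Y = number of applications to the first success; geometric, p = 0.125.
P(Y > 8) = P(first 8 all fail) = (1−p)^8 = 0.3436089

0.34361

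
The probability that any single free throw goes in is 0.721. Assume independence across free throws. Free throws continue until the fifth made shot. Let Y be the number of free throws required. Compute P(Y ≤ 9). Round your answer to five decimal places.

Finishing within 9 free throws ⇔ at least 5 successes in the first 9. With X ~ Binomial(9, 0.721), P(Y ≤ 9) = 1 − P(X ≤ 4).
  k=0: C(9,0)·0.721^0·0.279^9 = 0.0000102
  k=1: C(9,1)·0.721^1·0.279^8 = 0.0002382
  k=2: C(9,2)·0.721^2·0.279^7 = 0.0024626
  k=3: C(9,3)·0.721^3·0.279^6 = 0.0148494
  k=4: C(9,4)·0.721^4·0.279^5 = 0.0575616
1 − 0.0751221 = 0.9248779

0.92488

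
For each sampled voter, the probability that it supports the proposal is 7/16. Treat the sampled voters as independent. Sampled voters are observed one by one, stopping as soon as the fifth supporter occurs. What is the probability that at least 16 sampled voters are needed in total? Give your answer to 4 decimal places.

Needing more than 15 sampled voters ⇔ fewer than 5 successes in the first 15. With X ~ Binomial(15, 0.4375), P(Y > 15) = P(X ≤ 4).
  k=0: C(15,0)·0.4375^0·0.5625^15 = 0.000179
  k=1: C(15,1)·0.4375^1·0.5625^14 = 0.002083
  k=2: C(15,2)·0.4375^2·0.5625^13 = 0.011343
  k=3: C(15,3)·0.4375^3·0.5625^12 = 0.038231
  k=4: C(15,4)·0.4375^4·0.5625^11 = 0.089206
P(X ≤ 4) = 0.141042

0.1410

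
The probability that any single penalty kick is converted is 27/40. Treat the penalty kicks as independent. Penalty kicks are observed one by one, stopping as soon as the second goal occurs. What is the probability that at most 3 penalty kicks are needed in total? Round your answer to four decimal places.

0.7518

Finishing within 3 penalty kicks ⇔ at least 2 successes in the first 3. With X ~ Binomial(3, 0.675), P(Y ≤ 3) = 1 − P(X ≤ 1).
  k=0: C(3,0)·0.675^0·0.325^3 = 0.034328
  k=1: C(3,1)·0.675^1·0.325^2 = 0.213891
1 − 0.248219 = 0.751781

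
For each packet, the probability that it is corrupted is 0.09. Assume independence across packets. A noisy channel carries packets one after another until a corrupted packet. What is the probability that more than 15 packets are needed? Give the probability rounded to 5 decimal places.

Y = number of packets to the first success; geometric, p = 0.09.
P(Y > 15) = P(first 15 all fail) = (1−p)^15 = 0.2430082

0.24301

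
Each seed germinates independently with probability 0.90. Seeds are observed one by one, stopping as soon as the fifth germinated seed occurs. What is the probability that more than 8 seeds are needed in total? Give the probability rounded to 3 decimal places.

0.005

Needing more than 8 seeds ⇔ fewer than 5 successes in the first 8. With X ~ Binomial(8, 0.90), P(Y > 8) = P(X ≤ 4).
  k=0: C(8,0)·0.90^0·0.10^8 = 0.00000
  k=1: C(8,1)·0.90^1·0.10^7 = 0.00000
  k=2: C(8,2)·0.90^2·0.10^6 = 0.00002
  k=3: C(8,3)·0.90^3·0.10^5 = 0.00041
  k=4: C(8,4)·0.90^4·0.10^4 = 0.00459
P(X ≤ 4) = 0.00502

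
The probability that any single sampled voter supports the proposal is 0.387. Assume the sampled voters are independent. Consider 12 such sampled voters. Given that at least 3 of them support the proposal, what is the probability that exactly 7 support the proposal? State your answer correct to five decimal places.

0.09883

X ~ Binomial(12, 0.387). Want P(X=7 | X≥3) = P(X=7) / P(X≥3).
P(X=7) = C(12,7)·0.387^7·0.613^5 = 0.0891260
P(X≥3) = 1 − 0.0028153 − 0.0213284 − 0.0740578 = 0.9017986
Ratio = 0.0891260 / 0.9017986 = 0.0988314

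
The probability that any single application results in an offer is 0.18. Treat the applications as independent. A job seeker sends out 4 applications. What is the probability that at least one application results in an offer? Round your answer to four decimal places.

P(at least one) = 1 − P(none) = 1 − (1 − 0.18)^4
= 1 − 0.452122 = 0.547878

0.5479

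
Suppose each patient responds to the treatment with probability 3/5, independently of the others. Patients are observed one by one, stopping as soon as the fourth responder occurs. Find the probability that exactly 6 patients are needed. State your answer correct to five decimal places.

Y = trial on which the fourth success occurs; negative binomial, r=4, p=0.60.
P(Y=6) = C(5,3) · p^4 · (1−p)^2
= 10 · 0.1296 · 0.16 = 0.2073600

0.20736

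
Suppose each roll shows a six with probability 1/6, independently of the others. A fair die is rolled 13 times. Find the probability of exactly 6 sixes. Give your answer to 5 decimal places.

0.01026

X ~ Binomial(n=13, p=0.166667).
P(X=6) = C(13,6) · p^6 · (1−p)^7
= 1716 · 2.1433e-05 · 0.27908 = 0.0102646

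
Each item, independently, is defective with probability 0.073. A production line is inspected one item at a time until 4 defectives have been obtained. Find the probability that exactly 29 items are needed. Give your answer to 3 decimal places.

0.014

Y = trial on which the fourth success occurs; negative binomial, r=4, p=0.073.
P(Y=29) = C(28,3) · p^4 · (1−p)^25
= 3276 · 2.8398e-05 · 0.15031 = 0.01398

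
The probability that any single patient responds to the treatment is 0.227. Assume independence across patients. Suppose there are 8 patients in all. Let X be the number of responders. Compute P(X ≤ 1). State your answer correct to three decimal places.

X ~ Binomial(8, 0.227); P(X ≤ 1) = Σ C(8,k) p^k (1−p)^(8−k) over k:
  k=0: C(8,0)·0.227^0·0.773^8 = 0.12748
  k=1: C(8,1)·0.227^1·0.773^7 = 0.29948
Total = 0.42696

0.427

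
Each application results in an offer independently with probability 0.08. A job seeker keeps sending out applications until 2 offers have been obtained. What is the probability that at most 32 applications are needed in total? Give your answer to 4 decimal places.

0.7376

Finishing within 32 applications ⇔ at least 2 successes in the first 32. With X ~ Binomial(32, 0.08), P(Y ≤ 32) = 1 − P(X ≤ 1).
  k=0: C(32,0)·0.08^0·0.92^32 = 0.069376
  k=1: C(32,1)·0.08^1·0.92^31 = 0.193047
1 − 0.262423 = 0.737577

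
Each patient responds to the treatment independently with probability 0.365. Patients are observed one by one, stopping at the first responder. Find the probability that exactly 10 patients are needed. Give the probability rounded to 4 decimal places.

0.0061

Geometric (trials to first success), p = 0.365.
P(Y = 10) = (1−p)^9 · p = 0.016787 · 0.365 = 0.006127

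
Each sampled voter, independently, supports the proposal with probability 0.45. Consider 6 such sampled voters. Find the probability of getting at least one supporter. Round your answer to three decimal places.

0.972

P(at least one) = 1 − P(none) = 1 − (1 − 0.45)^6
= 1 − 0.02768 = 0.97232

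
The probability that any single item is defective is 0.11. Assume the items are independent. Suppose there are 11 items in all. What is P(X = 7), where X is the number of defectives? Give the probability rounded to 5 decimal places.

0.00004

X ~ Binomial(n=11, p=0.11).
P(X=7) = C(11,7) · p^7 · (1−p)^4
= 330 · 1.9487e-07 · 0.62742 = 0.0000403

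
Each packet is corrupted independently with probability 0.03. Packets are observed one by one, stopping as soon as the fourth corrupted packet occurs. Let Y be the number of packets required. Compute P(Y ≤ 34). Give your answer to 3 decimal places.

0.018

Finishing within 34 packets ⇔ at least 4 successes in the first 34. With X ~ Binomial(34, 0.03), P(Y ≤ 34) = 1 − P(X ≤ 3).
  k=0: C(34,0)·0.03^0·0.97^34 = 0.35501
  k=1: C(34,1)·0.03^1·0.97^33 = 0.37331
  k=2: C(34,2)·0.03^2·0.97^32 = 0.19050
  k=3: C(34,3)·0.03^3·0.97^31 = 0.06285
1 − 0.98167 = 0.01833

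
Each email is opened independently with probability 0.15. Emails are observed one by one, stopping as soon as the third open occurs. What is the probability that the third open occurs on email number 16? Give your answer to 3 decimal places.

0.043

Y = trial on which the third success occurs; negative binomial, r=3, p=0.15.
P(Y=16) = C(15,2) · p^3 · (1−p)^13
= 105 · 0.003375 · 0.12091 = 0.04285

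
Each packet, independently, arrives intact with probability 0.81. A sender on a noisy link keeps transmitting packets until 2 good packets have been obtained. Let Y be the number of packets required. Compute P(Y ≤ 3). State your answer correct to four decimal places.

0.9054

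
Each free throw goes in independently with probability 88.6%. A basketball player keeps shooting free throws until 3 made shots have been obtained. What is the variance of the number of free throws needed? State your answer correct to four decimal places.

Y = total free throws until the third success; negative binomial with r=3, p=0.886.
Var(Y) = r(1−p)/p² = 3·0.114 / 0.886² = 0.435671

0.4357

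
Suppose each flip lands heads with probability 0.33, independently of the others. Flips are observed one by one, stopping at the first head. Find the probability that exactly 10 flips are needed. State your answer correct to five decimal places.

Geometric (trials to first success), p = 0.33.
P(Y = 10) = (1−p)^9 · p = 0.027207 · 0.33 = 0.0089782

0.00898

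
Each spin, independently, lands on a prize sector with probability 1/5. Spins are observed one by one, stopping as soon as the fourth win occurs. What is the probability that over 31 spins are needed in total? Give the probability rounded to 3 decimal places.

0.107

Needing more than 31 spins ⇔ fewer than 4 successes in the first 31. With X ~ Binomial(31, 0.20), P(Y > 31) = P(X ≤ 3).
  k=0: C(31,0)·0.20^0·0.80^31 = 0.00099
  k=1: C(31,1)·0.20^1·0.80^30 = 0.00768
  k=2: C(31,2)·0.20^2·0.80^29 = 0.02878
  k=3: C(31,3)·0.20^3·0.80^28 = 0.06956
P(X ≤ 3) = 0.10700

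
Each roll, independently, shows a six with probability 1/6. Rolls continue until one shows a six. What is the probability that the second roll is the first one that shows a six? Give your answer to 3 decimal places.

Geometric (trials to first success), p = 0.166667.
P(Y = 2) = (1−p)^1 · p = 0.83333 · 0.166667 = 0.13889

0.139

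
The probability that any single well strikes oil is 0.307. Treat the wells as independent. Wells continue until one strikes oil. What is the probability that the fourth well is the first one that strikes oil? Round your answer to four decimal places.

0.1022

Geometric (trials to first success), p = 0.307.
P(Y = 4) = (1−p)^3 · p = 0.33281 · 0.307 = 0.102173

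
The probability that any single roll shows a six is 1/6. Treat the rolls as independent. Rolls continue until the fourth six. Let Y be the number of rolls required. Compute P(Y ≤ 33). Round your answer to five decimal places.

Finishing within 33 rolls ⇔ at least 4 successes in the first 33. With X ~ Binomial(33, 0.166667), P(Y ≤ 33) = 1 − P(X ≤ 3).
  k=0: C(33,0)·0.166667^0·0.833333^33 = 0.0024379
  k=1: C(33,1)·0.166667^1·0.833333^32 = 0.0160903
  k=2: C(33,2)·0.166667^2·0.833333^31 = 0.0514888
  k=3: C(33,3)·0.166667^3·0.833333^30 = 0.1064102
1 − 0.1764272 = 0.8235728

0.82357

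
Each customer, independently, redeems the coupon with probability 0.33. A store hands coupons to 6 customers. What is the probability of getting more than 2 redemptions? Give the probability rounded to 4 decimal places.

X ~ Binomial(6, 0.33); P(X ≥ 3) = Σ C(6,k) p^k (1−p)^(6−k) over k:
  k=3: C(6,3)·0.33^3·0.67^3 = 0.216170
  k=4: C(6,4)·0.33^4·0.67^2 = 0.079854
  k=5: C(6,5)·0.33^5·0.67^1 = 0.015732
  k=6: C(6,6)·0.33^6·0.67^0 = 0.001291
Total = 0.313048

0.3130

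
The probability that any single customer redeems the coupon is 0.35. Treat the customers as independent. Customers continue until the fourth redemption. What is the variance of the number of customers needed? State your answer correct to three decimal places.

Y = total customers until the fourth success; negative binomial with r=4, p=0.35.
Var(Y) = r(1−p)/p² = 4·0.65 / 0.35² = 21.22449

21.224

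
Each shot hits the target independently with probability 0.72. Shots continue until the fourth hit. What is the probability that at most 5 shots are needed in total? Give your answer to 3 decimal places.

0.570

Finishing within 5 shots ⇔ at least 4 successes in the first 5. With X ~ Binomial(5, 0.72), P(Y ≤ 5) = 1 − P(X ≤ 3).
  k=0: C(5,0)·0.72^0·0.28^5 = 0.00172
  k=1: C(5,1)·0.72^1·0.28^4 = 0.02213
  k=2: C(5,2)·0.72^2·0.28^3 = 0.11380
  k=3: C(5,3)·0.72^3·0.28^2 = 0.29263
1 − 0.43027 = 0.56973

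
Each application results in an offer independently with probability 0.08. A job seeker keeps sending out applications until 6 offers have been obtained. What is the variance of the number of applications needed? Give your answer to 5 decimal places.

Y = total applications until the sixth success; negative binomial with r=6, p=0.08.
Var(Y) = r(1−p)/p² = 6·0.92 / 0.08² = 862.5000000

862.50000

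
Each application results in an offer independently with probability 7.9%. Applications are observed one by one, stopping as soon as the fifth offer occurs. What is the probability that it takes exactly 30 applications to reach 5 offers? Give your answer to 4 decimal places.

Y = trial on which the fifth success occurs; negative binomial, r=5, p=0.079.
P(Y=30) = C(29,4) · p^5 · (1−p)^25
= 23751 · 3.0771e-06 · 0.12779 = 0.009339

0.0093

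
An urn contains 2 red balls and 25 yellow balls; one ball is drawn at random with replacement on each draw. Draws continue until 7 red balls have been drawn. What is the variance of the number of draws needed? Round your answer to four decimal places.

Y = total draws until the seventh success; negative binomial with r=7, p=0.074074.
Var(Y) = r(1−p)/p² = 7·0.925926 / 0.074074² = 1181.250000

1181.2500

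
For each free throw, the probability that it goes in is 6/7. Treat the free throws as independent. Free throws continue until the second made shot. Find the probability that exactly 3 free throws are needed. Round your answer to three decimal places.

0.210

Y = trial on which the second success occurs; negative binomial, r=2, p=0.857143.
P(Y=3) = C(2,1) · p^2 · (1−p)^1
= 2 · 0.73469 · 0.14286 = 0.20991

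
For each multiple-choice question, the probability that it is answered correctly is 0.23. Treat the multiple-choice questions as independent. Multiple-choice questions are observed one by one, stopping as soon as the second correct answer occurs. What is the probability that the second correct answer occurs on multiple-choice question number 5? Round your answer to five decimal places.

0.09660

Y = trial on which the second success occurs; negative binomial, r=2, p=0.23.
P(Y=5) = C(4,1) · p^2 · (1−p)^3
= 4 · 0.0529 · 0.45653 = 0.0966024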